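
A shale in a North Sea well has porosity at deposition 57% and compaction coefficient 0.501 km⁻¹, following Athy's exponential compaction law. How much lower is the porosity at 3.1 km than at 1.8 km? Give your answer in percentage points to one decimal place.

11.1 percentage points

n(1.8) = 0.57·e^(−0.501×1.8) = 0.2313
n(3.1) = 0.57·e^(−0.501×3.1) = 0.1206
Δn = 0.2313 − 0.1206 = 0.1107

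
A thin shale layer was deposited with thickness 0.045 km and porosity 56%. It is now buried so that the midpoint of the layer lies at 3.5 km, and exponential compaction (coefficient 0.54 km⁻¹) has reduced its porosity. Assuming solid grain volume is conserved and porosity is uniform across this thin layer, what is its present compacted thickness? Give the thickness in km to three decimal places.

0.022 km

Porosity at 3.5 km: n = 0.56·exp(−0.54×3.5) = 0.0846
Solid-volume conservation: h(1−n) = h₀(1−n₀) ⇒ h = h₀·(1−n₀)/(1−n)
h = 0.045 × (1 − 0.56)/(1 − 0.0846) = 0.045 × 0.4807 = 0.0216 km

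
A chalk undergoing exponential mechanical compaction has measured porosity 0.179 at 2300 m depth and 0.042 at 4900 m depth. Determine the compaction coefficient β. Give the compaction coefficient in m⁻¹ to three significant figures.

0.000558 m⁻¹

Working in km (1 km = 1000 m; β in km⁻¹ = β in m⁻¹ × 1000):
Athy: phi(z) = phi₀ e^(−βz) ⇒ phi₁/phi₂ = e^{β(z₂−z₁)} ⇒ β = ln(phi₁/phi₂)/(z₂−z₁)
β = ln(0.179/0.042) / (4.9 − 2.3) = ln(4.262) / 2.6 = 1.4497 / 2.6 = 0.5576 km⁻¹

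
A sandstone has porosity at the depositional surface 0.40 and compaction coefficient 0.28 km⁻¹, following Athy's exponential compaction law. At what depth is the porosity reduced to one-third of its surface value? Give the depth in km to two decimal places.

φ/φ₀ = 1/3 ⇒ exp(−c·Z) = 1/3 ⇒ Z = ln(3) / c
Z = 1.0986 / 0.28 = 3.924 km

3.92 km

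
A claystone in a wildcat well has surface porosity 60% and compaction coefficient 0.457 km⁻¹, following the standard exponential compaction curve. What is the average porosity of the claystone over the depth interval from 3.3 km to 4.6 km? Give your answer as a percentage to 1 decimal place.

⟨φ⟩ = (1/(d₂−d₁)) ∫ φ₀ e^(−βd) dd = φ₀·(e^(−β·d₁) − e^(−β·d₂)) / (β·(d₂−d₁))
e^(−0.457×3.3) = 0.2213; e^(−0.457×4.6) = 0.1222
⟨φ⟩ = 0.6 × (0.2213 − 0.1222) / (0.457 × 1.3) = 0.6 × 0.1669 = 0.1001

10.0%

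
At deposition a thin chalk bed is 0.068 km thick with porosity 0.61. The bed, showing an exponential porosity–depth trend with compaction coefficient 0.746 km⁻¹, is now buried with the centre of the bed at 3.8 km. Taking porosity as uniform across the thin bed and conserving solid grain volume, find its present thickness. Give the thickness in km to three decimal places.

Porosity at 3.8 km: n = 0.61·exp(−0.746×3.8) = 0.0358
Solid-volume conservation: h(1−n) = h₀(1−n₀) ⇒ h = h₀·(1−n₀)/(1−n)
h = 0.068 × (1 − 0.61)/(1 − 0.0358) = 0.068 × 0.4045 = 0.0275 km

0.028 km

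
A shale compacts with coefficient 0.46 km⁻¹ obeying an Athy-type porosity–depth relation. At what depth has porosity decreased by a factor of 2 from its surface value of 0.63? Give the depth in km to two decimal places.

1.51 km

φ/φ₀ = 1/2 ⇒ exp(−c·d) = 1/2 ⇒ d = ln(2) / c
d = 0.6931 / 0.46 = 1.507 km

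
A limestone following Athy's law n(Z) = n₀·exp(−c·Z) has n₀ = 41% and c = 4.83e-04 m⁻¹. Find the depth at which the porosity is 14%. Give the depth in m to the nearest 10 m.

2220 m

Working in km (1 km = 1000 m; c in km⁻¹ = c in m⁻¹ × 1000):
Invert Athy's law: Z = ln(n₀/n) / c
Z = ln(0.41/0.14) / 0.483 = ln(2.929) / 0.483 = 1.0745 / 0.483 = 2.225 km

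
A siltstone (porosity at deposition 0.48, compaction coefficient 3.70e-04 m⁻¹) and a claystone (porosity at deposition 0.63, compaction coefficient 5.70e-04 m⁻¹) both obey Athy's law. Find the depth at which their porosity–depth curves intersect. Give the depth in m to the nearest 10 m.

1360 m

Working in km (1 km = 1000 m; k in km⁻¹ = k in m⁻¹ × 1000):
Set n₀ₐ e^(−kₐd) = n₀ᵦ e^(−kᵦd) ⇒ ln(n₀ₐ/n₀ᵦ) = (kₐ − kᵦ)·d
d = ln(0.48/0.63) / (0.37 − 0.57) = -0.2719 / -0.2 = 1.360 km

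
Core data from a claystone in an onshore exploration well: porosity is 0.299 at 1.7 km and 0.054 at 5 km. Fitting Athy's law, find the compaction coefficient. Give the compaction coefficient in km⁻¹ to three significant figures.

Athy: n(d) = n₀ e^(−kd) ⇒ n₁/n₂ = e^{k(d₂−d₁)} ⇒ k = ln(n₁/n₂)/(d₂−d₁)
k = ln(0.299/0.054) / (5 − 1.7) = ln(5.537) / 3.3 = 1.7115 / 3.3 = 0.5186 km⁻¹

0.519 km⁻¹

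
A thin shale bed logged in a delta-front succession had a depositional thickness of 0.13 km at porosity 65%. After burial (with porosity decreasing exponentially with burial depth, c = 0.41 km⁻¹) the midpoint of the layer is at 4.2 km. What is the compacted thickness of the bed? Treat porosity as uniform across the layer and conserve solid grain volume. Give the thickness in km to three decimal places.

Porosity at 4.2 km: n = 0.65·exp(−0.41×4.2) = 0.1162
Solid-volume conservation: h(1−n) = h₀(1−n₀) ⇒ h = h₀·(1−n₀)/(1−n)
h = 0.13 × (1 − 0.65)/(1 − 0.1162) = 0.13 × 0.3960 = 0.0515 km

0.051 km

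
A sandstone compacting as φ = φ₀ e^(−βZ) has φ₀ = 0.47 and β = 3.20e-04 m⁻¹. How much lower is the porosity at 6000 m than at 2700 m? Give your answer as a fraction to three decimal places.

Working in km (1 km = 1000 m; β in km⁻¹ = β in m⁻¹ × 1000):
φ(2.7) = 0.47·e^(−0.32×2.7) = 0.1981
φ(6) = 0.47·e^(−0.32×6) = 0.0689
Δφ = 0.1981 − 0.0689 = 0.1292

0.129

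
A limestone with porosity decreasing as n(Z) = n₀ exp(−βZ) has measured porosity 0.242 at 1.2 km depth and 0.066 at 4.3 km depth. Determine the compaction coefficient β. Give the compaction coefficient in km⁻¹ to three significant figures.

0.419 km⁻¹

Athy: n(Z) = n₀ e^(−βZ) ⇒ n₁/n₂ = e^{β(Z₂−Z₁)} ⇒ β = ln(n₁/n₂)/(Z₂−Z₁)
β = ln(0.242/0.066) / (4.3 − 1.2) = ln(3.667) / 3.1 = 1.2993 / 3.1 = 0.4191 km⁻¹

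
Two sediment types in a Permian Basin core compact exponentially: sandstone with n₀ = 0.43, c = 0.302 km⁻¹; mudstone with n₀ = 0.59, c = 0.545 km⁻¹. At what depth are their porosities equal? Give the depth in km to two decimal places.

1.30 km

Set n₀ₐ e^(−cₐd) = n₀ᵦ e^(−cᵦd) ⇒ ln(n₀ₐ/n₀ᵦ) = (cₐ − cᵦ)·d
d = ln(0.43/0.59) / (0.302 − 0.545) = -0.3163 / -0.243 = 1.302 km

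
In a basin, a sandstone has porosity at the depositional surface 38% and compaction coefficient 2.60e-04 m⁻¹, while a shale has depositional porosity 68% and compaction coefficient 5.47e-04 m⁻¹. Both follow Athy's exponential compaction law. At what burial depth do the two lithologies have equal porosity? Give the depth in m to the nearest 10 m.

2030 m

Working in km (1 km = 1000 m; k in km⁻¹ = k in m⁻¹ × 1000):
Set n₀ₐ e^(−kₐZ) = n₀ᵦ e^(−kᵦZ) ⇒ ln(n₀ₐ/n₀ᵦ) = (kₐ − kᵦ)·Z
Z = ln(0.38/0.68) / (0.26 − 0.547) = -0.5819 / -0.287 = 2.028 km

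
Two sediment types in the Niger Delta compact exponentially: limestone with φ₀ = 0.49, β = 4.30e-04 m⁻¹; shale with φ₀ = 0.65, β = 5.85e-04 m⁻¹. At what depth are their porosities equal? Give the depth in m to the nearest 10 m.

Working in km (1 km = 1000 m; β in km⁻¹ = β in m⁻¹ × 1000):
Set φ₀ₐ e^(−βₐd) = φ₀ᵦ e^(−βᵦd) ⇒ ln(φ₀ₐ/φ₀ᵦ) = (βₐ − βᵦ)·d
d = ln(0.49/0.65) / (0.43 − 0.585) = -0.2826 / -0.155 = 1.823 km

1820 m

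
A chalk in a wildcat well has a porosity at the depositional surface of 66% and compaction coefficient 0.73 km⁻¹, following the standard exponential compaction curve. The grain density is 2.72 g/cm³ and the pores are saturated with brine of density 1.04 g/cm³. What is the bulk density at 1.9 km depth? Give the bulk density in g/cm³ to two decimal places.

Porosity at depth: phi = 0.66·exp(−0.73×1.9) = 0.66×0.2498 = 0.1649
Bulk density: ρ_b = (1−phi)ρ_g + phi·ρ_f = 0.8351×2.72 + 0.1649×1.04
       = 2.272 + 0.171 = 2.443 g/cm³

2.44 g/cm³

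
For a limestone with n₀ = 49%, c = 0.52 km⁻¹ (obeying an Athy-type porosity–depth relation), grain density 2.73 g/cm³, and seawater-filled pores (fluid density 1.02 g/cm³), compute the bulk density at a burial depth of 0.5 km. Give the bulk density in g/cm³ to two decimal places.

2.08 g/cm³

Porosity at depth: n = 0.49·exp(−0.52×0.5) = 0.49×0.7711 = 0.3778
Bulk density: ρ_b = (1−n)ρ_g + n·ρ_f = 0.6222×2.73 + 0.3778×1.02
       = 1.699 + 0.385 = 2.084 g/cm³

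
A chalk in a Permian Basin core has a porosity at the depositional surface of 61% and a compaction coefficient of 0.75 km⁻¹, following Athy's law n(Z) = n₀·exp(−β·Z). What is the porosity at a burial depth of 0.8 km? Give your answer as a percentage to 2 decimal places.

n = n₀·exp(−β·Z) = 0.61 × exp(−0.75 × 0.8) = 0.61 × exp(−0.6)
  = 0.61 × 0.5488 = 0.3348

33.48%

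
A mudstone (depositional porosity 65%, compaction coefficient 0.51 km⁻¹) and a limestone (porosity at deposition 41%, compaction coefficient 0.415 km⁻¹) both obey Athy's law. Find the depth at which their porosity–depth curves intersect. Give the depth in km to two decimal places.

4.85 km

Set φ₀ₐ e^(−βₐZ) = φ₀ᵦ e^(−βᵦZ) ⇒ ln(φ₀ₐ/φ₀ᵦ) = (βₐ − βᵦ)·Z
Z = ln(0.65/0.41) / (0.51 − 0.415) = 0.4608 / 0.095 = 4.851 km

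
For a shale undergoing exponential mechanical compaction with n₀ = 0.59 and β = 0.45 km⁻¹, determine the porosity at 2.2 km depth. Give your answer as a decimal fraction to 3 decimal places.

0.219

n = n₀·exp(−β·z) = 0.59 × exp(−0.45 × 2.2) = 0.59 × exp(−0.99)
  = 0.59 × 0.3716 = 0.2192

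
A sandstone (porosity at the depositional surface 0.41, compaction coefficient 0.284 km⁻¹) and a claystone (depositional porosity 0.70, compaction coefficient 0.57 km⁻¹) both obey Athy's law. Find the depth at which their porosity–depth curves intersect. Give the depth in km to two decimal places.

Set n₀ₐ e^(−βₐz) = n₀ᵦ e^(−βᵦz) ⇒ ln(n₀ₐ/n₀ᵦ) = (βₐ − βᵦ)·z
z = ln(0.41/0.7) / (0.284 − 0.57) = -0.5349 / -0.286 = 1.870 km

1.87 km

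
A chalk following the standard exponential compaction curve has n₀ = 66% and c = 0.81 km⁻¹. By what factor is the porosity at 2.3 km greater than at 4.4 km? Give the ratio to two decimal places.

n(z₁)/n(z₂) = e^(−c·z₁)/e^(−c·z₂) = e^{c(z₂−z₁)}
= exp(0.81 × 2.1) = exp(1.701) = 5.4794

5.48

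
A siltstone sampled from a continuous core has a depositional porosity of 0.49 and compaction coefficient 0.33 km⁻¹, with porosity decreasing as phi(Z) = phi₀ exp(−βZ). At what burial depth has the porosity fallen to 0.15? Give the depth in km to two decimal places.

3.59 km

Invert Athy's law: Z = ln(phi₀/phi) / β
Z = ln(0.49/0.15) / 0.33 = ln(3.267) / 0.33 = 1.1838 / 0.33 = 3.587 km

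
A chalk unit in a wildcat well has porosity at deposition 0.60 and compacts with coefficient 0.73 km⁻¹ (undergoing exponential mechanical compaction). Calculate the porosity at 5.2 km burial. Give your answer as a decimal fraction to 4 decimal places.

phi = phi₀·exp(−β·z) = 0.6 × exp(−0.73 × 5.2) = 0.6 × exp(−3.796)
  = 0.6 × 0.0225 = 0.0135

0.0135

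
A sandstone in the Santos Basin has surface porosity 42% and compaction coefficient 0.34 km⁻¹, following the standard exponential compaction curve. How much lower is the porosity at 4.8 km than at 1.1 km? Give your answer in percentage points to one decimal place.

20.7 percentage points

φ(1.1) = 0.42·e^(−0.34×1.1) = 0.2890
φ(4.8) = 0.42·e^(−0.34×4.8) = 0.0821
Δφ = 0.2890 − 0.0821 = 0.2068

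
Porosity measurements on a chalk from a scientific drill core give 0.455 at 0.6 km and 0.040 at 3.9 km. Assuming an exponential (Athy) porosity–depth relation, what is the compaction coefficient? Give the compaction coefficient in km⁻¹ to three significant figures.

Athy: n(z) = n₀ e^(−βz) ⇒ n₁/n₂ = e^{β(z₂−z₁)} ⇒ β = ln(n₁/n₂)/(z₂−z₁)
β = ln(0.455/0.04) / (3.9 − 0.6) = ln(11.38) / 3.3 = 2.4314 / 3.3 = 0.7368 km⁻¹

0.737 km⁻¹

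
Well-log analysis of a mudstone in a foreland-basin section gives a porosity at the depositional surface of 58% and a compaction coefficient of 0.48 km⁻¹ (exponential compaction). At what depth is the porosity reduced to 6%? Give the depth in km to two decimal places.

Invert Athy's law: d = ln(φ₀/φ) / β
d = ln(0.58/0.06) / 0.48 = ln(9.667) / 0.48 = 2.2687 / 0.48 = 4.726 km

4.73 km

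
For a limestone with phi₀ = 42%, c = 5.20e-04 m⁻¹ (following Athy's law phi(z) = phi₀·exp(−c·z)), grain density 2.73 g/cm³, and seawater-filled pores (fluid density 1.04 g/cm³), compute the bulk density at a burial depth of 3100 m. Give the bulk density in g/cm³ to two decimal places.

Working in km (1 km = 1000 m; c in km⁻¹ = c in m⁻¹ × 1000):
Porosity at depth: phi = 0.42·exp(−0.52×3.1) = 0.42×0.1995 = 0.0838
Bulk density: ρ_b = (1−phi)ρ_g + phi·ρ_f = 0.9162×2.73 + 0.0838×1.04
       = 2.501 + 0.087 = 2.588 g/cm³

2.59 g/cm³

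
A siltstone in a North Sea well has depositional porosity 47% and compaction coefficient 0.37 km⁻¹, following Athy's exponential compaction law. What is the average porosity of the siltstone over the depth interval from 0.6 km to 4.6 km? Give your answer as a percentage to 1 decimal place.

⟨phi⟩ = (1/(Z₂−Z₁)) ∫ phi₀ e^(−βZ) dZ = phi₀·(e^(−β·Z₁) − e^(−β·Z₂)) / (β·(Z₂−Z₁))
e^(−0.37×0.6) = 0.8009; e^(−0.37×4.6) = 0.1823
⟨phi⟩ = 0.47 × (0.8009 − 0.1823) / (0.37 × 4) = 0.47 × 0.4180 = 0.1964

19.6%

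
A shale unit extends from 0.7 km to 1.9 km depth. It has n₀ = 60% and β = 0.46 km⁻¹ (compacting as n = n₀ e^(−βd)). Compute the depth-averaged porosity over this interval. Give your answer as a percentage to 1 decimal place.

⟨n⟩ = (1/(d₂−d₁)) ∫ n₀ e^(−βd) dd = n₀·(e^(−β·d₁) − e^(−β·d₂)) / (β·(d₂−d₁))
e^(−0.46×0.7) = 0.7247; e^(−0.46×1.9) = 0.4173
⟨n⟩ = 0.6 × (0.7247 − 0.4173) / (0.46 × 1.2) = 0.6 × 0.5569 = 0.3342

33.4%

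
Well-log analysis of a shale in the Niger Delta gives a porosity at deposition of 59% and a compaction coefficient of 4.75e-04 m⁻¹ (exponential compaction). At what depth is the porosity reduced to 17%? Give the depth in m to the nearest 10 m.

2620 m

Working in km (1 km = 1000 m; c in km⁻¹ = c in m⁻¹ × 1000):
Invert Athy's law: Z = ln(phi₀/phi) / c
Z = ln(0.59/0.17) / 0.475 = ln(3.471) / 0.475 = 1.2443 / 0.475 = 2.620 km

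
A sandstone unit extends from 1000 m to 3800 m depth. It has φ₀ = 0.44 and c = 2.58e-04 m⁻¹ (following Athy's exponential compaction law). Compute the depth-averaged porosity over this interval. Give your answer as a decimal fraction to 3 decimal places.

Working in km (1 km = 1000 m; c in km⁻¹ = c in m⁻¹ × 1000):
⟨φ⟩ = (1/(Z₂−Z₁)) ∫ φ₀ e^(−cZ) dZ = φ₀·(e^(−c·Z₁) − e^(−c·Z₂)) / (c·(Z₂−Z₁))
e^(−0.258×1) = 0.7726; e^(−0.258×3.8) = 0.3752
⟨φ⟩ = 0.44 × (0.7726 − 0.3752) / (0.258 × 2.8) = 0.44 × 0.5502 = 0.2421

0.242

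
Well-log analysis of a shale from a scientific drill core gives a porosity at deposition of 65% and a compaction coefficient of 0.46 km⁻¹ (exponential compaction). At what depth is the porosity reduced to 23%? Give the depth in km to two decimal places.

2.26 km

Invert Athy's law: Z = ln(φ₀/φ) / c
Z = ln(0.65/0.23) / 0.46 = ln(2.826) / 0.46 = 1.0389 / 0.46 = 2.258 km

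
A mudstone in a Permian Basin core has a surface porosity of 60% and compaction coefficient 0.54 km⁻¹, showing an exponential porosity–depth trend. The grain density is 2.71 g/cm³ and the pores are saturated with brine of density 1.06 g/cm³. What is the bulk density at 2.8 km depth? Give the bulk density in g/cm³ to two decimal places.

Porosity at depth: phi = 0.6·exp(−0.54×2.8) = 0.6×0.2205 = 0.1323
Bulk density: ρ_b = (1−phi)ρ_g + phi·ρ_f = 0.8677×2.71 + 0.1323×1.06
       = 2.352 + 0.140 = 2.492 g/cm³

2.49 g/cm³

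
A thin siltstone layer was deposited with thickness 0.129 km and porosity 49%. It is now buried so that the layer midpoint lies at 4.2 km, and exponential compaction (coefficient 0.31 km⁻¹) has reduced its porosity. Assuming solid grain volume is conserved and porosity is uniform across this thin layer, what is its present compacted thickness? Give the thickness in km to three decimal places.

Porosity at 4.2 km: n = 0.49·exp(−0.31×4.2) = 0.1333
Solid-volume conservation: h(1−n) = h₀(1−n₀) ⇒ h = h₀·(1−n₀)/(1−n)
h = 0.129 × (1 − 0.49)/(1 − 0.1333) = 0.129 × 0.5884 = 0.0759 km

0.076 km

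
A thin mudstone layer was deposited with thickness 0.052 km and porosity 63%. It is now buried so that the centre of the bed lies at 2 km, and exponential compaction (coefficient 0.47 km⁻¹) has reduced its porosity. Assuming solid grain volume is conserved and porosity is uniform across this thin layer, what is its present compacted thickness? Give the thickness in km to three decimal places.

Porosity at 2 km: n = 0.63·exp(−0.47×2) = 0.2461
Solid-volume conservation: h(1−n) = h₀(1−n₀) ⇒ h = h₀·(1−n₀)/(1−n)
h = 0.052 × (1 − 0.63)/(1 − 0.2461) = 0.052 × 0.4908 = 0.0255 km

0.026 km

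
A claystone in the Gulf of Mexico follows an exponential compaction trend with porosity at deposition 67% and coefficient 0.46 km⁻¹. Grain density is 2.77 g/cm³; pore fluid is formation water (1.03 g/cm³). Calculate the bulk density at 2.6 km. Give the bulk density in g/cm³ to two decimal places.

2.42 g/cm³

Porosity at depth: phi = 0.67·exp(−0.46×2.6) = 0.67×0.3024 = 0.2026
Bulk density: ρ_b = (1−phi)ρ_g + phi·ρ_f = 0.7974×2.77 + 0.2026×1.03
       = 2.209 + 0.209 = 2.417 g/cm³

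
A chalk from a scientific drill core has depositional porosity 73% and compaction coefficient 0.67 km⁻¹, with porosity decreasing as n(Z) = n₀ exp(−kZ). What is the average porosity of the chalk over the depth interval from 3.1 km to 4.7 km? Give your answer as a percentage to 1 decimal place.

5.6%

⟨n⟩ = (1/(Z₂−Z₁)) ∫ n₀ e^(−kZ) dZ = n₀·(e^(−k·Z₁) − e^(−k·Z₂)) / (k·(Z₂−Z₁))
e^(−0.67×3.1) = 0.1253; e^(−0.67×4.7) = 0.0429
⟨n⟩ = 0.73 × (0.1253 − 0.0429) / (0.67 × 1.6) = 0.73 × 0.0769 = 0.0561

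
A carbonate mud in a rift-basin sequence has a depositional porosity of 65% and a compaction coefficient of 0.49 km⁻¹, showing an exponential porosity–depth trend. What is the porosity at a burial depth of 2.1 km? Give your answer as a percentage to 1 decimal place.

23.2%

phi = phi₀·exp(−c·d) = 0.65 × exp(−0.49 × 2.1) = 0.65 × exp(−1.029)
  = 0.65 × 0.3574 = 0.2323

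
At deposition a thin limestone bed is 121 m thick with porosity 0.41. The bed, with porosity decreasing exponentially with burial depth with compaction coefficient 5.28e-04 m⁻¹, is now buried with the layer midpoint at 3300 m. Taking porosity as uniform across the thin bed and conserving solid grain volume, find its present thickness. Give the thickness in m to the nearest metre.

77 m

Working in km (1 km = 1000 m; β in km⁻¹ = β in m⁻¹ × 1000):
Porosity at 3.3 km: φ = 0.41·exp(−0.528×3.3) = 0.0718
Solid-volume conservation: h(1−φ) = h₀(1−φ₀) ⇒ h = h₀·(1−φ₀)/(1−φ)
h = 0.121 × (1 − 0.41)/(1 − 0.0718) = 0.121 × 0.6356 = 0.0769 km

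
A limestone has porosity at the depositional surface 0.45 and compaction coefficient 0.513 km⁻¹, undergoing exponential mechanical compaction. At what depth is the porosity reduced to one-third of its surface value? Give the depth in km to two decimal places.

2.14 km

n/n₀ = 1/3 ⇒ exp(−β·Z) = 1/3 ⇒ Z = ln(3) / β
Z = 1.0986 / 0.513 = 2.142 km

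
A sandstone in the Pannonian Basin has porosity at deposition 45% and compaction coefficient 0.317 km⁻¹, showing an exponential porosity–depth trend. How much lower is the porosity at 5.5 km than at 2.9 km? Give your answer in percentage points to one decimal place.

10.1 percentage points

phi(2.9) = 0.45·e^(−0.317×2.9) = 0.1795
phi(5.5) = 0.45·e^(−0.317×5.5) = 0.0787
Δphi = 0.1795 − 0.0787 = 0.1008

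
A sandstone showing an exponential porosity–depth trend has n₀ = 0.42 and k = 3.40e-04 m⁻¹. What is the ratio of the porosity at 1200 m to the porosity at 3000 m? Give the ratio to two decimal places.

1.84

Working in km (1 km = 1000 m; k in km⁻¹ = k in m⁻¹ × 1000):
n(Z₁)/n(Z₂) = e^(−k·Z₁)/e^(−k·Z₂) = e^{k(Z₂−Z₁)}
= exp(0.34 × 1.8) = exp(0.612) = 1.8441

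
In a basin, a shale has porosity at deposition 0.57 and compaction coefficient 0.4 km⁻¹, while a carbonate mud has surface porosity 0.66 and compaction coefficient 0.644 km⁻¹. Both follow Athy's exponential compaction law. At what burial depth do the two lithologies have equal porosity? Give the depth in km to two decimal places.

Set n₀ₐ e^(−cₐz) = n₀ᵦ e^(−cᵦz) ⇒ ln(n₀ₐ/n₀ᵦ) = (cₐ − cᵦ)·z
z = ln(0.57/0.66) / (0.4 − 0.644) = -0.1466 / -0.244 = 0.601 km

0.60 km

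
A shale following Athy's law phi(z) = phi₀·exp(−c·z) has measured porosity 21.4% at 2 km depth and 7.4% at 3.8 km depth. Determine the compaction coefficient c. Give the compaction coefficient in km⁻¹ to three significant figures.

Athy: phi(z) = phi₀ e^(−cz) ⇒ phi₁/phi₂ = e^{c(z₂−z₁)} ⇒ c = ln(phi₁/phi₂)/(z₂−z₁)
c = ln(0.214/0.074) / (3.8 − 2) = ln(2.892) / 1.8 = 1.0619 / 1.8 = 0.59 km⁻¹

0.590 km⁻¹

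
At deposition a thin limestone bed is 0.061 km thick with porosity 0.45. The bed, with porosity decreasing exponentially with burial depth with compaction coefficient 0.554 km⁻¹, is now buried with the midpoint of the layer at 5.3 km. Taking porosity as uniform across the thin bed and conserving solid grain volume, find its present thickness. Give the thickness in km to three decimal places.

0.034 km

Porosity at 5.3 km: phi = 0.45·exp(−0.554×5.3) = 0.0239
Solid-volume conservation: h(1−phi) = h₀(1−phi₀) ⇒ h = h₀·(1−phi₀)/(1−phi)
h = 0.061 × (1 − 0.45)/(1 − 0.0239) = 0.061 × 0.5635 = 0.0344 km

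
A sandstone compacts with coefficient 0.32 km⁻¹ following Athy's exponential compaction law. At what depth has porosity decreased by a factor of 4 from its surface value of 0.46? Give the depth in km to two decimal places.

4.33 km

φ/φ₀ = 1/4 ⇒ exp(−k·d) = 1/4 ⇒ d = ln(4) / k
d = 1.3863 / 0.32 = 4.332 km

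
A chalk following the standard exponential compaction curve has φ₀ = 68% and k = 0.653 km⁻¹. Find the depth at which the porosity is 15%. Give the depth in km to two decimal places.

Invert Athy's law: Z = ln(φ₀/φ) / k
Z = ln(0.68/0.15) / 0.653 = ln(4.533) / 0.653 = 1.5115 / 0.653 = 2.315 km

2.31 km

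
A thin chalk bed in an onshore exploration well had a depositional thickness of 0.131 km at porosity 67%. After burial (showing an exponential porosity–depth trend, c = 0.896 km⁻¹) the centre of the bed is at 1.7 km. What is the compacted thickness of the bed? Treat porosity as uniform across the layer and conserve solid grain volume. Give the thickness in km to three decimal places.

0.051 km

Porosity at 1.7 km: n = 0.67·exp(−0.896×1.7) = 0.1461
Solid-volume conservation: h(1−n) = h₀(1−n₀) ⇒ h = h₀·(1−n₀)/(1−n)
h = 0.131 × (1 − 0.67)/(1 − 0.1461) = 0.131 × 0.3864 = 0.0506 km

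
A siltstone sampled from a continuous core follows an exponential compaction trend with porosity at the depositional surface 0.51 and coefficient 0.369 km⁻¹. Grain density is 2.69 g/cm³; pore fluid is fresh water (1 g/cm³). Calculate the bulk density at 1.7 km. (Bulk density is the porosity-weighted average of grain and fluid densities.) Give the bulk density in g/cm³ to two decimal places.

Porosity at depth: phi = 0.51·exp(−0.369×1.7) = 0.51×0.5340 = 0.2724
Bulk density: ρ_b = (1−phi)ρ_g + phi·ρ_f = 0.7276×2.69 + 0.2724×1
       = 1.957 + 0.272 = 2.230 g/cm³

2.23 g/cm³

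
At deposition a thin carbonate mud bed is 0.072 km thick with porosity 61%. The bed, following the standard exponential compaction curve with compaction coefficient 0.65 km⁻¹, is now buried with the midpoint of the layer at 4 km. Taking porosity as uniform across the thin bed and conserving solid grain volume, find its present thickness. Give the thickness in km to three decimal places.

Porosity at 4 km: phi = 0.61·exp(−0.65×4) = 0.0453
Solid-volume conservation: h(1−phi) = h₀(1−phi₀) ⇒ h = h₀·(1−phi₀)/(1−phi)
h = 0.072 × (1 − 0.61)/(1 − 0.0453) = 0.072 × 0.4085 = 0.0294 km

0.029 km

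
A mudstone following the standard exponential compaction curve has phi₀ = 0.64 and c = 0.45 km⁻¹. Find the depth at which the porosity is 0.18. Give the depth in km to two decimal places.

Invert Athy's law: d = ln(phi₀/phi) / c
d = ln(0.64/0.18) / 0.45 = ln(3.556) / 0.45 = 1.2685 / 0.45 = 2.819 km

2.82 km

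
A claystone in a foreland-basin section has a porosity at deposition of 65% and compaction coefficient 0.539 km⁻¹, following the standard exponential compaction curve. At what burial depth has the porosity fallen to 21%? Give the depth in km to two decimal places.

Invert Athy's law: z = ln(φ₀/φ) / c
z = ln(0.65/0.21) / 0.539 = ln(3.095) / 0.539 = 1.1299 / 0.539 = 2.096 km

2.10 km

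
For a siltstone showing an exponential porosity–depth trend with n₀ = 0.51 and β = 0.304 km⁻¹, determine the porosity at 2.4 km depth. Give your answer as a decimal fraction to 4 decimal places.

n = n₀·exp(−β·z) = 0.51 × exp(−0.304 × 2.4) = 0.51 × exp(−0.7296)
  = 0.51 × 0.4821 = 0.2459

0.2459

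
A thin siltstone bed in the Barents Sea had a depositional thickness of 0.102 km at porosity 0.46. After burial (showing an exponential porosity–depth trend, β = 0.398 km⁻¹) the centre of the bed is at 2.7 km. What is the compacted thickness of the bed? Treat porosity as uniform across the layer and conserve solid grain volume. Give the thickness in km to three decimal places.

0.065 km

Porosity at 2.7 km: n = 0.46·exp(−0.398×2.7) = 0.1571
Solid-volume conservation: h(1−n) = h₀(1−n₀) ⇒ h = h₀·(1−n₀)/(1−n)
h = 0.102 × (1 − 0.46)/(1 − 0.1571) = 0.102 × 0.6406 = 0.0653 km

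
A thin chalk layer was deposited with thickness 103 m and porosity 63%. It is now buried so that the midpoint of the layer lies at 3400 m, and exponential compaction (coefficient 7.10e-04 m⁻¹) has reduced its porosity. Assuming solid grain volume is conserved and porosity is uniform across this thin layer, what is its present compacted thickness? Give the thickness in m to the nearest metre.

Working in km (1 km = 1000 m; β in km⁻¹ = β in m⁻¹ × 1000):
Porosity at 3.4 km: phi = 0.63·exp(−0.71×3.4) = 0.0564
Solid-volume conservation: h(1−phi) = h₀(1−phi₀) ⇒ h = h₀·(1−phi₀)/(1−phi)
h = 0.103 × (1 − 0.63)/(1 − 0.0564) = 0.103 × 0.3921 = 0.0404 km

40 m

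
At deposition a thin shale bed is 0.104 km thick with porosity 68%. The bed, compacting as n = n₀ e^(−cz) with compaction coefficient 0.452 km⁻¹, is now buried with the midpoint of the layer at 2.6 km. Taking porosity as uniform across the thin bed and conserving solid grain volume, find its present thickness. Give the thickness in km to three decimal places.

Porosity at 2.6 km: n = 0.68·exp(−0.452×2.6) = 0.2100
Solid-volume conservation: h(1−n) = h₀(1−n₀) ⇒ h = h₀·(1−n₀)/(1−n)
h = 0.104 × (1 − 0.68)/(1 − 0.2100) = 0.104 × 0.4050 = 0.0421 km

0.042 km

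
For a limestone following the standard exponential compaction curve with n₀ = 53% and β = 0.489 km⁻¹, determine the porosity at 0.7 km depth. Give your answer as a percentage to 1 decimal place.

n = n₀·exp(−β·Z) = 0.53 × exp(−0.489 × 0.7) = 0.53 × exp(−0.3423)
  = 0.53 × 0.7101 = 0.3764

37.6%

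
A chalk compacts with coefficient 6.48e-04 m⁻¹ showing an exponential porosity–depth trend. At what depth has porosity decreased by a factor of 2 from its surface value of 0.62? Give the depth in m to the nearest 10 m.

1070 m

Working in km (1 km = 1000 m; c in km⁻¹ = c in m⁻¹ × 1000):
phi/phi₀ = 1/2 ⇒ exp(−c·Z) = 1/2 ⇒ Z = ln(2) / c
Z = 0.6931 / 0.648 = 1.070 km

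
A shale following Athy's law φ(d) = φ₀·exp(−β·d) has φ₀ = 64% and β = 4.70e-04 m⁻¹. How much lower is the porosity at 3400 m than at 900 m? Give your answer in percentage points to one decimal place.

29.0 percentage points

Working in km (1 km = 1000 m; β in km⁻¹ = β in m⁻¹ × 1000):
φ(0.9) = 0.64·e^(−0.47×0.9) = 0.4193
φ(3.4) = 0.64·e^(−0.47×3.4) = 0.1295
Δφ = 0.4193 − 0.1295 = 0.2898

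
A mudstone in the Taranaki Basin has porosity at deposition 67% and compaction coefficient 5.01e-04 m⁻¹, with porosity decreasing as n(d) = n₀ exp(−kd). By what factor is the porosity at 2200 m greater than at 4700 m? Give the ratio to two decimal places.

Working in km (1 km = 1000 m; k in km⁻¹ = k in m⁻¹ × 1000):
n(d₁)/n(d₂) = e^(−k·d₁)/e^(−k·d₂) = e^{k(d₂−d₁)}
= exp(0.501 × 2.5) = exp(1.252) = 3.4991

3.50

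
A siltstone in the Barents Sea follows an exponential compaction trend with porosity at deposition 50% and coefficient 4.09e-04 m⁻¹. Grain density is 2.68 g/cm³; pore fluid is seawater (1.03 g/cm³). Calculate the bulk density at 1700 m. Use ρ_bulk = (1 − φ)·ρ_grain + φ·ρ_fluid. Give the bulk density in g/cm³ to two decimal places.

2.27 g/cm³

Working in km (1 km = 1000 m; c in km⁻¹ = c in m⁻¹ × 1000):
Porosity at depth: n = 0.5·exp(−0.409×1.7) = 0.5×0.4989 = 0.2495
Bulk density: ρ_b = (1−n)ρ_g + n·ρ_f = 0.7505×2.68 + 0.2495×1.03
       = 2.011 + 0.257 = 2.268 g/cm³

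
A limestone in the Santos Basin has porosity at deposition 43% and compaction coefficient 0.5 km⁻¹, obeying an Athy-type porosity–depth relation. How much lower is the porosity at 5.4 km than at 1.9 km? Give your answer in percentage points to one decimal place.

phi(1.9) = 0.43·e^(−0.5×1.9) = 0.1663
phi(5.4) = 0.43·e^(−0.5×5.4) = 0.0289
Δphi = 0.1663 − 0.0289 = 0.1374

13.7 percentage points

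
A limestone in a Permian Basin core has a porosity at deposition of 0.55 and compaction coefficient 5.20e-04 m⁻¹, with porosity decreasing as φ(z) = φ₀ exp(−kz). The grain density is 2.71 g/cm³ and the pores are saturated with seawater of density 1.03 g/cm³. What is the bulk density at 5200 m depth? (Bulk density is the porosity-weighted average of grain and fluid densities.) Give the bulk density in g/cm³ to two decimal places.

Working in km (1 km = 1000 m; k in km⁻¹ = k in m⁻¹ × 1000):
Porosity at depth: φ = 0.55·exp(−0.52×5.2) = 0.55×0.0669 = 0.0368
Bulk density: ρ_b = (1−φ)ρ_g + φ·ρ_f = 0.9632×2.71 + 0.0368×1.03
       = 2.610 + 0.038 = 2.648 g/cm³

2.65 g/cm³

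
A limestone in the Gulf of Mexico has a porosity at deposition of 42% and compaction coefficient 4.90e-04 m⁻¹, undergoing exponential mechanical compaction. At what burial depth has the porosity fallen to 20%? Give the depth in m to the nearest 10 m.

Working in km (1 km = 1000 m; β in km⁻¹ = β in m⁻¹ × 1000):
Invert Athy's law: d = ln(φ₀/φ) / β
d = ln(0.42/0.2) / 0.49 = ln(2.1) / 0.49 = 0.7419 / 0.49 = 1.514 km

1510 m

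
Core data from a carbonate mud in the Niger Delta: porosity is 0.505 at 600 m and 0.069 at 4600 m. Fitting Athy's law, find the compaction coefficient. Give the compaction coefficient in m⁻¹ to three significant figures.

0.000498 m⁻¹

Working in km (1 km = 1000 m; k in km⁻¹ = k in m⁻¹ × 1000):
Athy: phi(z) = phi₀ e^(−kz) ⇒ phi₁/phi₂ = e^{k(z₂−z₁)} ⇒ k = ln(phi₁/phi₂)/(z₂−z₁)
k = ln(0.505/0.069) / (4.6 − 0.6) = ln(7.319) / 4 = 1.9905 / 4 = 0.4976 km⁻¹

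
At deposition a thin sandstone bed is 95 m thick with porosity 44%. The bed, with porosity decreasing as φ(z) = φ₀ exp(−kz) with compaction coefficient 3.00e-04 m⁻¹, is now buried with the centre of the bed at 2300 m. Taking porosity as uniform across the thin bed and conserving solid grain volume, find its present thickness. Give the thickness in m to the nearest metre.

Working in km (1 km = 1000 m; k in km⁻¹ = k in m⁻¹ × 1000):
Porosity at 2.3 km: φ = 0.44·exp(−0.3×2.3) = 0.2207
Solid-volume conservation: h(1−φ) = h₀(1−φ₀) ⇒ h = h₀·(1−φ₀)/(1−φ)
h = 0.095 × (1 − 0.44)/(1 − 0.2207) = 0.095 × 0.7186 = 0.0683 km

68 m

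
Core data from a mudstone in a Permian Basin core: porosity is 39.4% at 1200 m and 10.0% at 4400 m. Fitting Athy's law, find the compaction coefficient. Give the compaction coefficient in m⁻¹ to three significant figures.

Working in km (1 km = 1000 m; k in km⁻¹ = k in m⁻¹ × 1000):
Athy: n(Z) = n₀ e^(−kZ) ⇒ n₁/n₂ = e^{k(Z₂−Z₁)} ⇒ k = ln(n₁/n₂)/(Z₂−Z₁)
k = ln(0.394/0.1) / (4.4 − 1.2) = ln(3.94) / 3.2 = 1.3712 / 3.2 = 0.4285 km⁻¹

0.000428 m⁻¹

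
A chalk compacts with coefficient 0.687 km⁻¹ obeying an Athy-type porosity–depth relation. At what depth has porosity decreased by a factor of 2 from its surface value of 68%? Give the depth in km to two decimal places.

n/n₀ = 1/2 ⇒ exp(−c·d) = 1/2 ⇒ d = ln(2) / c
d = 0.6931 / 0.687 = 1.009 km

1.01 km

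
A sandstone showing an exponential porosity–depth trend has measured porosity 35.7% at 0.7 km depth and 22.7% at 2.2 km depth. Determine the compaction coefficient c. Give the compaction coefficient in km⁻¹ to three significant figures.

Athy: φ(z) = φ₀ e^(−cz) ⇒ φ₁/φ₂ = e^{c(z₂−z₁)} ⇒ c = ln(φ₁/φ₂)/(z₂−z₁)
c = ln(0.357/0.227) / (2.2 − 0.7) = ln(1.573) / 1.5 = 0.4528 / 1.5 = 0.3019 km⁻¹

0.302 km⁻¹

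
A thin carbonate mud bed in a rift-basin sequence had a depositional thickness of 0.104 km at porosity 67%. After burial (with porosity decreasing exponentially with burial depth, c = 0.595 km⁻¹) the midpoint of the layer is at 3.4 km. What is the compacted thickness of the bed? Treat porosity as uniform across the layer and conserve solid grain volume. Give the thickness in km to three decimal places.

Porosity at 3.4 km: φ = 0.67·exp(−0.595×3.4) = 0.0886
Solid-volume conservation: h(1−φ) = h₀(1−φ₀) ⇒ h = h₀·(1−φ₀)/(1−φ)
h = 0.104 × (1 − 0.67)/(1 − 0.0886) = 0.104 × 0.3621 = 0.0377 km

0.038 km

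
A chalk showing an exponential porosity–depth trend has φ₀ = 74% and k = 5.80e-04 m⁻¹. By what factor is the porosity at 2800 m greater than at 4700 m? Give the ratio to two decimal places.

Working in km (1 km = 1000 m; k in km⁻¹ = k in m⁻¹ × 1000):
φ(d₁)/φ(d₂) = e^(−k·d₁)/e^(−k·d₂) = e^{k(d₂−d₁)}
= exp(0.58 × 1.9) = exp(1.102) = 3.0102

3.01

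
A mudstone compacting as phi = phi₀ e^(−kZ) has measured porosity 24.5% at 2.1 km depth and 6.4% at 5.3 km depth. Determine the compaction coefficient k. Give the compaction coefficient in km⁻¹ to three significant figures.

0.419 km⁻¹

Athy: phi(Z) = phi₀ e^(−kZ) ⇒ phi₁/phi₂ = e^{k(Z₂−Z₁)} ⇒ k = ln(phi₁/phi₂)/(Z₂−Z₁)
k = ln(0.245/0.064) / (5.3 − 2.1) = ln(3.828) / 3.2 = 1.3424 / 3.2 = 0.4195 km⁻¹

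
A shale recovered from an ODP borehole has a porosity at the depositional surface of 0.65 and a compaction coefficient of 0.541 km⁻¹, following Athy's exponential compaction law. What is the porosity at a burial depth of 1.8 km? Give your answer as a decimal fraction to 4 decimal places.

0.2455

n = n₀·exp(−β·Z) = 0.65 × exp(−0.541 × 1.8) = 0.65 × exp(−0.9738)
  = 0.65 × 0.3776 = 0.2455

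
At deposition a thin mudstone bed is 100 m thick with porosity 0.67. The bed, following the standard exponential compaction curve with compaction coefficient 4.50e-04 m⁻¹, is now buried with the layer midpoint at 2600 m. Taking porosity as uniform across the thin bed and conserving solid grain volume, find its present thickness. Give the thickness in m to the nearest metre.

Working in km (1 km = 1000 m; β in km⁻¹ = β in m⁻¹ × 1000):
Porosity at 2.6 km: φ = 0.67·exp(−0.45×2.6) = 0.2079
Solid-volume conservation: h(1−φ) = h₀(1−φ₀) ⇒ h = h₀·(1−φ₀)/(1−φ)
h = 0.1 × (1 − 0.67)/(1 − 0.2079) = 0.1 × 0.4166 = 0.0417 km

42 m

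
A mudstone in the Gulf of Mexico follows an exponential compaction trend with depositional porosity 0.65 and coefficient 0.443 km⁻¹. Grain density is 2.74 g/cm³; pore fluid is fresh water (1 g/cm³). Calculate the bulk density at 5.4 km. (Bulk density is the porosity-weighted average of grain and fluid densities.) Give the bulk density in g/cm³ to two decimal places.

Porosity at depth: phi = 0.65·exp(−0.443×5.4) = 0.65×0.0914 = 0.0594
Bulk density: ρ_b = (1−phi)ρ_g + phi·ρ_f = 0.9406×2.74 + 0.0594×1
       = 2.577 + 0.059 = 2.637 g/cm³

2.64 g/cm³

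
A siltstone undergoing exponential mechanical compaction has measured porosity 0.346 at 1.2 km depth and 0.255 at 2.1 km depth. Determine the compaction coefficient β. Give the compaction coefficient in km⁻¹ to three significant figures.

Athy: n(d) = n₀ e^(−βd) ⇒ n₁/n₂ = e^{β(d₂−d₁)} ⇒ β = ln(n₁/n₂)/(d₂−d₁)
β = ln(0.346/0.255) / (2.1 − 1.2) = ln(1.357) / 0.9 = 0.3052 / 0.9 = 0.3391 km⁻¹

0.339 km⁻¹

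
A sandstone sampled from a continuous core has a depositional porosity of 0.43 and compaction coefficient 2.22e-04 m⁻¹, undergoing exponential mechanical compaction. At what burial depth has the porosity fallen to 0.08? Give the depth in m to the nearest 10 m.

Working in km (1 km = 1000 m; k in km⁻¹ = k in m⁻¹ × 1000):
Invert Athy's law: z = ln(φ₀/φ) / k
z = ln(0.43/0.08) / 0.222 = ln(5.375) / 0.222 = 1.6818 / 0.222 = 7.575 km

7580 m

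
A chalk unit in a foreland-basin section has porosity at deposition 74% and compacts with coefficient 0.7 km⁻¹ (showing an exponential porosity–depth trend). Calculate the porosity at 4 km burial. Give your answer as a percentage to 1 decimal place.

φ = φ₀·exp(−c·d) = 0.74 × exp(−0.7 × 4) = 0.74 × exp(−2.8)
  = 0.74 × 0.0608 = 0.0450

4.5%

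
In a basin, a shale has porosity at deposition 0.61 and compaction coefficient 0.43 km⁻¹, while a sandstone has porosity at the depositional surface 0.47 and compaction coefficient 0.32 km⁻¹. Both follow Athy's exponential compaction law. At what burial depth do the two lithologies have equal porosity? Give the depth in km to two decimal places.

Set n₀ₐ e^(−βₐZ) = n₀ᵦ e^(−βᵦZ) ⇒ ln(n₀ₐ/n₀ᵦ) = (βₐ − βᵦ)·Z
Z = ln(0.61/0.47) / (0.43 − 0.32) = 0.2607 / 0.11 = 2.370 km

2.37 km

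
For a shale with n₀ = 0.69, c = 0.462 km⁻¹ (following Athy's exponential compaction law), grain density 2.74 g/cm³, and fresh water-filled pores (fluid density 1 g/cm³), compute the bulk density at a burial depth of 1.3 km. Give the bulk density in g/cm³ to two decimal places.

Porosity at depth: n = 0.69·exp(−0.462×1.3) = 0.69×0.5485 = 0.3785
Bulk density: ρ_b = (1−n)ρ_g + n·ρ_f = 0.6215×2.74 + 0.3785×1
       = 1.703 + 0.378 = 2.081 g/cm³

2.08 g/cm³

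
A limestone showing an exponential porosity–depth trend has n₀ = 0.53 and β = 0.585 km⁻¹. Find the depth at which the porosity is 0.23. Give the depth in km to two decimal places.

Invert Athy's law: d = ln(n₀/n) / β
d = ln(0.53/0.23) / 0.585 = ln(2.304) / 0.585 = 0.8348 / 0.585 = 1.427 km

1.43 km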